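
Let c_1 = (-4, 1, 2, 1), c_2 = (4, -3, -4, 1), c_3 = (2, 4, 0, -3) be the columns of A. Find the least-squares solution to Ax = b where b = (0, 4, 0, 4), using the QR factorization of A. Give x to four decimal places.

c_1 = (-4, 1, 2, 1); ‖c_1‖ = 4.6904, so e_1 = (-0.8528, 0.2132, 0.4264, 0.2132).
e_1·c_2 = (-0.8528)·4 + 0.2132·(-3) + 0.4264·(-4) + 0.2132·1 = -5.5432.
u_2 = c_2 + 5.5432·e_1 = (-0.7273, -1.8182, -1.6364, 2.1818).
‖u_2‖ = 3.3575, so e_2 = (-0.2166, -0.5415, -0.4874, 0.6498).
e_1·c_3 = (-0.8528)·2 + 0.2132·4 + 0.4264·0 + 0.2132·(-3) = -1.4924; e_2·c_3 = (-0.2166)·2 + (-0.5415)·4 + (-0.4874)·0 + 0.6498·(-3) = -4.5489.
u_3 = c_3 + 1.4924·e_1 + 4.5489·e_2 = (-0.2581, 1.8548, -1.5806, 0.2742).
‖u_3‖ = 2.4659, so e_3 = (-0.1047, 0.7522, -0.6410, 0.1112).
Qᵀb = (1.7056, 0.4332, 3.4536).
Back-substitute: x_3 = 3.4536/2.4659 = 1.4005.
x_2 = (0.4332 + 4.5489·1.4005)/3.3575 = 2.0265.
x_1 = (1.7056 + 5.5432·2.0265 + 1.4924·1.4005)/4.6904 = 3.2042.

x = (3.2042, 2.0265, 1.4005)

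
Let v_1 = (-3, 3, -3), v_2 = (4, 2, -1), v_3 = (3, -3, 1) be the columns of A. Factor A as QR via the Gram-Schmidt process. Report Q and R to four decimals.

Q = [[-0.5774, 0.8066, 0.1270], [0.5774, 0.5133, -0.6350], [-0.5774, -0.2933, -0.7620]], R = [[5.1962, -0.5774, -4.0415], [0.0000, 4.5461, 0.5866], [0.0000, 0.0000, 1.5240]]

e_1 = v_1/‖v_1‖ = (-3, 3, -3)/5.1962 = (-0.5774, 0.5774, -0.5774).
r_{12} = e_1·v_2 = -0.5774.
u_2 = v_2 + 0.5774·e_1 = (3.6667, 2.3333, -1.3333).
‖u_2‖ = 4.5461, so e_2 = (0.8066, 0.5133, -0.2933).
r_{13} = e_1·v_3 = -4.0415; r_{23} = e_2·v_3 = 0.5866.
u_3 = v_3 + 4.0415·e_1 − 0.5866·e_2 = (0.1935, -0.9677, -1.1613).
‖u_3‖ = 1.5240, so e_3 = (0.1270, -0.6350, -0.7620).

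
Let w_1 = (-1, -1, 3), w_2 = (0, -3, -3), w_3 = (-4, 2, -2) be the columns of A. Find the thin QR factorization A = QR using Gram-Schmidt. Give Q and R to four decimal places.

Q = [[-0.3015, -0.1421, -0.9428], [-0.3015, -0.9239, 0.2357], [0.9045, -0.3553, -0.2357]], R = [[3.3166, -1.8091, -1.2060], [0.0000, 3.8376, -0.5685], [0.0000, 0.0000, 4.7140]]

e_1 = w_1/‖w_1‖ = (-1, -1, 3)/3.3166 = (-0.3015, -0.3015, 0.9045).
r_{12} = e_1·w_2 = -1.8091.
u_2 = w_2 + 1.8091·e_1 = (-0.5455, -3.5455, -1.3636).
‖u_2‖ = 3.8376, so e_2 = (-0.1421, -0.9239, -0.3553).
r_{13} = e_1·w_3 = -1.2060; r_{23} = e_2·w_3 = -0.5685.
u_3 = w_3 + 1.2060·e_1 + 0.5685·e_2 = (-4.4444, 1.1111, -1.1111).
‖u_3‖ = 4.7140, so e_3 = (-0.9428, 0.2357, -0.2357).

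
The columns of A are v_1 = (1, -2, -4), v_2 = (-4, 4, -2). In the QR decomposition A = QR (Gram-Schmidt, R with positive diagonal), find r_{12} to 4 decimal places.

v_1 = (1, -2, -4); ‖v_1‖ = 4.5826, so q_1 = (0.2182, -0.4364, -0.8729).
r_{12} = q_1·v_2 = -0.8729.

r_{12} = -0.8729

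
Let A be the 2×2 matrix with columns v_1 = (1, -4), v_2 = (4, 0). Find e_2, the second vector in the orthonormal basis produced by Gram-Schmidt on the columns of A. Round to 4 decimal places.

e_2 = (0.9701, 0.2425)

v_1 = (1, -4); ‖v_1‖ = 4.1231, so e_1 = (0.2425, -0.9701).
e_1·v_2 = 0.2425·4 + (-0.9701)·0 = 0.9701.
u_2 = v_2 − 0.9701·e_1 = (3.7647, 0.9412).
‖u_2‖ = 3.8806, so e_2 = (0.9701, 0.2425).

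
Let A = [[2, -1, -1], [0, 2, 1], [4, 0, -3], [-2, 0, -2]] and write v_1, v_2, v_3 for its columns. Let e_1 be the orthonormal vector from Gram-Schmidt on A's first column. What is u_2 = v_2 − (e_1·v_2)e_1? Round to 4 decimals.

u_2 = (-0.8333, 2.0000, 0.3333, -0.1667)

v_1 = (2, 0, 4, -2); ‖v_1‖ = 4.8990, so e_1 = (0.4082, 0.0000, 0.8165, -0.4082).
e_1·v_2 = 0.4082·(-1) + 0.0000·2 + 0.8165·0 + (-0.4082)·0 = -0.4082.
u_2 = v_2 + 0.4082·e_1 = (-0.8333, 2.0000, 0.3333, -0.1667).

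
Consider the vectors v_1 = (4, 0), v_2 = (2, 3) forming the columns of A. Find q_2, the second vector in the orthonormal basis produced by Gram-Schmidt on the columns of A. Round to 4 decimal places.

q_2 = (0.0000, 1.0000)

q_1 = v_1/‖v_1‖ = (4, 0)/4.0000 = (1.0000, 0.0000).
r_{12} = q_1·v_2 = 2.0000.
u_2 = v_2 − 2.0000·q_1 = (0.0000, 3.0000).
‖u_2‖ = 3.0000, so q_2 = (0.0000, 1.0000).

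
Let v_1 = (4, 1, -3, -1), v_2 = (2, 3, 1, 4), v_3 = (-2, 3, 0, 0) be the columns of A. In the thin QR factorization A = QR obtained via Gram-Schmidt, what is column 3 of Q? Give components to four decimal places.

q_3 = (-0.4635, 0.7942, -0.2531, -0.3006)

v_1 = (4, 1, -3, -1); ‖v_1‖ = 5.1962, so q_1 = (0.7698, 0.1925, -0.5774, -0.1925).
q_1·v_2 = 0.7698·2 + 0.1925·3 + (-0.5774)·1 + (-0.1925)·4 = 0.7698.
u_2 = v_2 − 0.7698·q_1 = (1.4074, 2.8519, 1.4444, 4.1481).
‖u_2‖ = 5.4229, so q_2 = (0.2595, 0.5259, 0.2664, 0.7649).
q_1·v_3 = 0.7698·(-2) + 0.1925·3 + (-0.5774)·0 + (-0.1925)·0 = -0.9623; q_2·v_3 = 0.2595·(-2) + 0.5259·3 + 0.2664·0 + 0.7649·0 = 1.0586.
u_3 = v_3 + 0.9623·q_1 − 1.0586·q_2 = (-1.5340, 2.6285, -0.8375, -0.9950).
‖u_3‖ = 3.3096, so q_3 = (-0.4635, 0.7942, -0.2531, -0.3006).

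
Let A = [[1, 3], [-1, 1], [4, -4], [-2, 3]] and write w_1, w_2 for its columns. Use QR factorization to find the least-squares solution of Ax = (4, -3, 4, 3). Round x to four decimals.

w_1 = (1, -1, 4, -2); ‖w_1‖ = 4.6904, so q_1 = (0.2132, -0.2132, 0.8528, -0.4264).
q_1·w_2 = 0.2132·3 + (-0.2132)·1 + 0.8528·(-4) + (-0.4264)·3 = -4.2640.
u_2 = w_2 + 4.2640·q_1 = (3.9091, 0.0909, -0.3636, 1.1818).
‖u_2‖ = 4.1010, so q_2 = (0.9532, 0.0222, -0.0887, 0.2882).
Qᵀb = (3.6244, 4.2562).
Back-substitute: x_2 = 4.2562/4.1010 = 1.0378.
x_1 = (3.6244 + 4.2640·1.0378)/4.6904 = 1.7162.

x = (1.7162, 1.0378)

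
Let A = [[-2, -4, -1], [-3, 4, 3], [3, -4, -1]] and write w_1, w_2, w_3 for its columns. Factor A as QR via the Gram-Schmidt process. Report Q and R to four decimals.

w_1 = (-2, -3, 3); ‖w_1‖ = 4.6904, so e_1 = (-0.4264, -0.6396, 0.6396).
e_1·w_2 = (-0.4264)·(-4) + (-0.6396)·4 + 0.6396·(-4) = -3.4112.
u_2 = w_2 + 3.4112·e_1 = (-5.4545, 1.8182, -1.8182).
‖u_2‖ = 6.0302, so e_2 = (-0.9045, 0.3015, -0.3015).
e_1·w_3 = (-0.4264)·(-1) + (-0.6396)·3 + 0.6396·(-1) = -2.1320; e_2·w_3 = (-0.9045)·(-1) + 0.3015·3 + (-0.3015)·(-1) = 2.1106.
u_3 = w_3 + 2.1320·e_1 − 2.1106·e_2 = (0.0000, 1.0000, 1.0000).
‖u_3‖ = 1.4142, so e_3 = (0.0000, 0.7071, 0.7071).

Q = [[-0.4264, -0.9045, 0.0000], [-0.6396, 0.3015, 0.7071], [0.6396, -0.3015, 0.7071]], R = [[4.6904, -3.4112, -2.1320], [0.0000, 6.0302, 2.1106], [0.0000, 0.0000, 1.4142]]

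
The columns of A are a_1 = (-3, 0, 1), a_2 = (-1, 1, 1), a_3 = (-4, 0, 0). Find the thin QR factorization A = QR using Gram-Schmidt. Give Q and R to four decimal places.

Q = [[-0.9487, 0.1690, -0.2673], [0.0000, 0.8452, 0.5345], [0.3162, 0.5071, -0.8018]], R = [[3.1623, 1.2649, 3.7947], [0.0000, 1.1832, -0.6761], [0.0000, 0.0000, 1.0690]]

a_1 = (-3, 0, 1); ‖a_1‖ = 3.1623, so e_1 = (-0.9487, 0.0000, 0.3162).
e_1·a_2 = (-0.9487)·(-1) + 0.0000·1 + 0.3162·1 = 1.2649.
u_2 = a_2 − 1.2649·e_1 = (0.2000, 1.0000, 0.6000).
‖u_2‖ = 1.1832, so e_2 = (0.1690, 0.8452, 0.5071).
e_1·a_3 = (-0.9487)·(-4) + 0.0000·0 + 0.3162·0 = 3.7947; e_2·a_3 = 0.1690·(-4) + 0.8452·0 + 0.5071·0 = -0.6761.
u_3 = a_3 − 3.7947·e_1 + 0.6761·e_2 = (-0.2857, 0.5714, -0.8571).
‖u_3‖ = 1.0690, so e_3 = (-0.2673, 0.5345, -0.8018).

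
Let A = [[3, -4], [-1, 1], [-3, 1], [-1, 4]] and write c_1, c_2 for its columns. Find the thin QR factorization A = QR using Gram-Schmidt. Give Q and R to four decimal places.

Q = [[0.6708, -0.2673], [-0.2236, 0.0000], [-0.6708, -0.5345], [-0.2236, 0.8018]], R = [[4.4721, -4.4721], [0.0000, 3.7417]]

q_1 = c_1/‖c_1‖ = (3, -1, -3, -1)/4.4721 = (0.6708, -0.2236, -0.6708, -0.2236).
r_{12} = q_1·c_2 = -4.4721.
u_2 = c_2 + 4.4721·q_1 = (-1.0000, 0.0000, -2.0000, 3.0000).
‖u_2‖ = 3.7417, so q_2 = (-0.2673, 0.0000, -0.5345, 0.8018).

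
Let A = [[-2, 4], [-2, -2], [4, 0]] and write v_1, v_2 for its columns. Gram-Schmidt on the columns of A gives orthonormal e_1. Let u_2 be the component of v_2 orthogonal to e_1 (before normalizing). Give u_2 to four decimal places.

u_2 = (3.6667, -2.3333, 0.6667)

v_1 = (-2, -2, 4); ‖v_1‖ = 4.8990, so e_1 = (-0.4082, -0.4082, 0.8165).
e_1·v_2 = (-0.4082)·4 + (-0.4082)·(-2) + 0.8165·0 = -0.8165.
u_2 = v_2 + 0.8165·e_1 = (3.6667, -2.3333, 0.6667).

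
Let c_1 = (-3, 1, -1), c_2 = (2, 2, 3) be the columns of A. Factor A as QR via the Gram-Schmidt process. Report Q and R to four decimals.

c_1 = (-3, 1, -1); ‖c_1‖ = 3.3166, so e_1 = (-0.9045, 0.3015, -0.3015).
e_1·c_2 = (-0.9045)·2 + 0.3015·2 + (-0.3015)·3 = -2.1106.
u_2 = c_2 + 2.1106·e_1 = (0.0909, 2.6364, 2.3636).
‖u_2‖ = 3.5420, so e_2 = (0.0257, 0.7443, 0.6673).

Q = [[-0.9045, 0.0257], [0.3015, 0.7443], [-0.3015, 0.6673]], R = [[3.3166, -2.1106], [0.0000, 3.5420]]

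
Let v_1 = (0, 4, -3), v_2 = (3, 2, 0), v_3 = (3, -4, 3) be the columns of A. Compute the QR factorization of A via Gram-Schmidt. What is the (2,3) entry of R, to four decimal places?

e_1 = v_1/‖v_1‖ = (0, 4, -3)/5.0000 = (0.0000, 0.8000, -0.6000).
r_{12} = e_1·v_2 = 1.6000.
u_2 = v_2 − 1.6000·e_1 = (3.0000, 0.7200, 0.9600).
‖u_2‖ = 3.2311, so e_2 = (0.9285, 0.2228, 0.2971).
r_{23} = e_2·v_3 = 2.7854.

r_{23} = 2.7854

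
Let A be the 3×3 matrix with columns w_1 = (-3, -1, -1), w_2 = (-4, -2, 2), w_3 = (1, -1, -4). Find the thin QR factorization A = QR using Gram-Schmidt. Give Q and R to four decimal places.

e_1 = w_1/‖w_1‖ = (-3, -1, -1)/3.3166 = (-0.9045, -0.3015, -0.3015).
r_{12} = e_1·w_2 = 3.6181.
u_2 = w_2 − 3.6181·e_1 = (-0.7273, -0.9091, 3.0909).
‖u_2‖ = 3.3029, so e_2 = (-0.2202, -0.2752, 0.9358).
r_{13} = e_1·w_3 = 0.6030; r_{23} = e_2·w_3 = -3.6882.
u_3 = w_3 − 0.6030·e_1 + 3.6882·e_2 = (0.7333, -1.8333, -0.3667).
‖u_3‖ = 2.0083, so e_3 = (0.3651, -0.9129, -0.1826).

Q = [[-0.9045, -0.2202, 0.3651], [-0.3015, -0.2752, -0.9129], [-0.3015, 0.9358, -0.1826]], R = [[3.3166, 3.6181, 0.6030], [0.0000, 3.3029, -3.6882], [0.0000, 0.0000, 2.0083]]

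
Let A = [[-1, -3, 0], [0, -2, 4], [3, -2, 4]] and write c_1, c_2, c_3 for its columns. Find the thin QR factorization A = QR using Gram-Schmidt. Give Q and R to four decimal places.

Q = [[-0.3162, -0.8224, -0.4729], [0.0000, -0.4984, 0.8669], [0.9487, -0.2741, -0.1576]], R = [[3.1623, -0.9487, 3.7947], [0.0000, 4.0125, -3.0904], [0.0000, 0.0000, 2.8372]]

c_1 = (-1, 0, 3); ‖c_1‖ = 3.1623, so q_1 = (-0.3162, 0.0000, 0.9487).
q_1·c_2 = (-0.3162)·(-3) + 0.0000·(-2) + 0.9487·(-2) = -0.9487.
u_2 = c_2 + 0.9487·q_1 = (-3.3000, -2.0000, -1.1000).
‖u_2‖ = 4.0125, so q_2 = (-0.8224, -0.4984, -0.2741).
q_1·c_3 = (-0.3162)·0 + 0.0000·4 + 0.9487·4 = 3.7947; q_2·c_3 = (-0.8224)·0 + (-0.4984)·4 + (-0.2741)·4 = -3.0904.
u_3 = c_3 − 3.7947·q_1 + 3.0904·q_2 = (-1.3416, 2.4596, -0.4472).
‖u_3‖ = 2.8372, so q_3 = (-0.4729, 0.8669, -0.1576).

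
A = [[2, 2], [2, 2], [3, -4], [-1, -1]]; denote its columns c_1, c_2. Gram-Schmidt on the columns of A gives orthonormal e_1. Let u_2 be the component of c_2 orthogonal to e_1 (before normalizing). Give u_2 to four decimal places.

c_1 = (2, 2, 3, -1); ‖c_1‖ = 4.2426, so e_1 = (0.4714, 0.4714, 0.7071, -0.2357).
e_1·c_2 = 0.4714·2 + 0.4714·2 + 0.7071·(-4) + (-0.2357)·(-1) = -0.7071.
u_2 = c_2 + 0.7071·e_1 = (2.3333, 2.3333, -3.5000, -1.1667).

u_2 = (2.3333, 2.3333, -3.5000, -1.1667)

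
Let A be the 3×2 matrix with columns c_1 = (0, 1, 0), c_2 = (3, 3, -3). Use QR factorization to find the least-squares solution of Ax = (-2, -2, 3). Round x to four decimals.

x = (0.5000, -0.8333)

c_1 = (0, 1, 0); ‖c_1‖ = 1.0000, so e_1 = (0.0000, 1.0000, 0.0000).
e_1·c_2 = 0.0000·3 + 1.0000·3 + 0.0000·(-3) = 3.0000.
u_2 = c_2 − 3.0000·e_1 = (3.0000, 0.0000, -3.0000).
‖u_2‖ = 4.2426, so e_2 = (0.7071, 0.0000, -0.7071).
Qᵀb = (-2.0000, -3.5355).
Back-substitute: x_2 = -3.5355/4.2426 = -0.8333.
x_1 = (-2.0000 − 3.0000·(-0.8333))/1.0000 = 0.5000.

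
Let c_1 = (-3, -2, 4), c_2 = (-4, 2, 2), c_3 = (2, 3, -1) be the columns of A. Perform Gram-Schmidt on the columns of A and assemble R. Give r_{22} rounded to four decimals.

c_1 = (-3, -2, 4); ‖c_1‖ = 5.3852, so e_1 = (-0.5571, -0.3714, 0.7428).
e_1·c_2 = (-0.5571)·(-4) + (-0.3714)·2 + 0.7428·2 = 2.9711.
u_2 = c_2 − 2.9711·e_1 = (-2.3448, 3.1034, -0.2069).
r_{22} = ‖u_2‖ = 3.8952.

r_{22} = 3.8952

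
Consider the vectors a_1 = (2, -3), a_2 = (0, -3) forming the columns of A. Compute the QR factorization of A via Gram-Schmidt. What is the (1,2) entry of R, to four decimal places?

r_{12} = 2.4962

a_1 = (2, -3); ‖a_1‖ = 3.6056, so e_1 = (0.5547, -0.8321).
r_{12} = e_1·a_2 = 2.4962.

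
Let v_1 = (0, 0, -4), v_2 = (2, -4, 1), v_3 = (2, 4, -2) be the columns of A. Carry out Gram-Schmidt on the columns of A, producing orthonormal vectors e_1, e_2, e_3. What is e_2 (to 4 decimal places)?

e_2 = (0.4472, -0.8944, 0.0000)

v_1 = (0, 0, -4); ‖v_1‖ = 4.0000, so e_1 = (0.0000, 0.0000, -1.0000).
e_1·v_2 = 0.0000·2 + 0.0000·(-4) + (-1.0000)·1 = -1.0000.
u_2 = v_2 + 1.0000·e_1 = (2.0000, -4.0000, 0.0000).
‖u_2‖ = 4.4721, so e_2 = (0.4472, -0.8944, 0.0000).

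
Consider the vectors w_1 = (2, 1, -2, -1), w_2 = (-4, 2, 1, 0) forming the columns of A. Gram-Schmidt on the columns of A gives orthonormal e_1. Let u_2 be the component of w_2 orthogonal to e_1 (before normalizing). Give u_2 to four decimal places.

w_1 = (2, 1, -2, -1); ‖w_1‖ = 3.1623, so e_1 = (0.6325, 0.3162, -0.6325, -0.3162).
e_1·w_2 = 0.6325·(-4) + 0.3162·2 + (-0.6325)·1 + (-0.3162)·0 = -2.5298.
u_2 = w_2 + 2.5298·e_1 = (-2.4000, 2.8000, -0.6000, -0.8000).

u_2 = (-2.4000, 2.8000, -0.6000, -0.8000)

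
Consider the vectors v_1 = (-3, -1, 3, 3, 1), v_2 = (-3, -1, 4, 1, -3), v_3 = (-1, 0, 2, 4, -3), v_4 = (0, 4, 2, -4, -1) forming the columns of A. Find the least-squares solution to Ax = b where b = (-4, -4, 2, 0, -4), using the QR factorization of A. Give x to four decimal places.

v_1 = (-3, -1, 3, 3, 1); ‖v_1‖ = 5.3852, so q_1 = (-0.5571, -0.1857, 0.5571, 0.5571, 0.1857).
q_1·v_2 = (-0.5571)·(-3) + (-0.1857)·(-1) + 0.5571·4 + 0.5571·1 + 0.1857·(-3) = 4.0853.
u_2 = v_2 − 4.0853·q_1 = (-0.7241, -0.2414, 1.7241, -1.2759, -3.7586).
‖u_2‖ = 4.3944, so q_2 = (-0.1648, -0.0549, 0.3924, -0.2903, -0.8553).
q_1·v_3 = (-0.5571)·(-1) + (-0.1857)·0 + 0.5571·2 + 0.5571·4 + 0.1857·(-3) = 3.3425; q_2·v_3 = (-0.1648)·(-1) + (-0.0549)·0 + 0.3924·2 + (-0.2903)·4 + (-0.8553)·(-3) = 2.3541.
u_3 = v_3 − 3.3425·q_1 − 2.3541·q_2 = (1.2500, 0.7500, -0.7857, 2.8214, -1.6071).
‖u_3‖ = 3.6450, so q_3 = (0.3429, 0.2058, -0.2156, 0.7741, -0.4409).
q_1·v_4 = (-0.5571)·0 + (-0.1857)·4 + 0.5571·2 + 0.5571·(-4) + 0.1857·(-1) = -2.0426; q_2·v_4 = (-0.1648)·0 + (-0.0549)·4 + 0.3924·2 + (-0.2903)·(-4) + (-0.8553)·(-1) = 2.5817; q_3·v_4 = 0.3429·0 + 0.2058·4 + (-0.2156)·2 + 0.7741·(-4) + (-0.4409)·(-1) = -2.2634.
u_4 = v_4 + 2.0426·q_1 − 2.5817·q_2 + 2.2634·q_3 = (0.0637, 4.2282, 1.6371, -0.3605, 0.5895).
‖u_4‖ = 4.5869, so q_4 = (0.0139, 0.9218, 0.3569, -0.0786, 0.1285).
Qᵀb = (3.3425, 5.0849, -0.8622, -3.5431).
Back-substitute: x_4 = -3.5431/4.5869 = -0.7724.
x_3 = (-0.8622 + 2.2634·(-0.7724))/3.6450 = -0.7162.
x_2 = (5.0849 − 2.3541·(-0.7162) − 2.5817·(-0.7724))/4.3944 = 1.9946.
x_1 = (3.3425 − 4.0853·1.9946 − 3.3425·(-0.7162) + 2.0426·(-0.7724))/5.3852 = -0.7409.

x = (-0.7409, 1.9946, -0.7162, -0.7724)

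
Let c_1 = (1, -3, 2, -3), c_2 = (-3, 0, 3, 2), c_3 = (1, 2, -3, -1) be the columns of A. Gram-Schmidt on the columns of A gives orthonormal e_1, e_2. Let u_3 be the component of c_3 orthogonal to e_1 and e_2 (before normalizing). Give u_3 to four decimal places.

u_3 = (-0.6499, 0.6841, -0.0342, -0.9235)

e_1 = c_1/‖c_1‖ = (1, -3, 2, -3)/4.7958 = (0.2085, -0.6255, 0.4170, -0.6255).
r_{12} = e_1·c_2 = -0.6255.
u_2 = c_2 + 0.6255·e_1 = (-2.8696, -0.3913, 3.2609, 1.6087).
‖u_2‖ = 4.6485, so e_2 = (-0.6173, -0.0842, 0.7015, 0.3461).
r_{13} = e_1·c_3 = -1.6681; r_{23} = e_2·c_3 = -3.2362.
u_3 = c_3 + 1.6681·e_1 + 3.2362·e_2 = (-0.6499, 0.6841, -0.0342, -0.9235).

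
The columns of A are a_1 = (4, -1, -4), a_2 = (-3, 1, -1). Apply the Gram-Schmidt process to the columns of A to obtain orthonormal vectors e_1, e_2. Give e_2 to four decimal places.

e_2 = (-0.6531, 0.2488, -0.7153)

a_1 = (4, -1, -4); ‖a_1‖ = 5.7446, so e_1 = (0.6963, -0.1741, -0.6963).
e_1·a_2 = 0.6963·(-3) + (-0.1741)·1 + (-0.6963)·(-1) = -1.5667.
u_2 = a_2 + 1.5667·e_1 = (-1.9091, 0.7273, -2.0909).
‖u_2‖ = 2.9233, so e_2 = (-0.6531, 0.2488, -0.7153).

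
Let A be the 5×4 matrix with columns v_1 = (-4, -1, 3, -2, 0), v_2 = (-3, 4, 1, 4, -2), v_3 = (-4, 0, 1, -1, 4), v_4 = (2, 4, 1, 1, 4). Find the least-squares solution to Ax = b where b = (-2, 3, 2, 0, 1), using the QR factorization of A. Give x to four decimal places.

x = (0.5570, 0.2817, -0.0557, 0.4895)

e_1 = v_1/‖v_1‖ = (-4, -1, 3, -2, 0)/5.4772 = (-0.7303, -0.1826, 0.5477, -0.3651, 0.0000).
r_{12} = e_1·v_2 = 0.5477.
u_2 = v_2 − 0.5477·e_1 = (-2.6000, 4.1000, 0.7000, 4.2000, -2.0000).
‖u_2‖ = 6.7602, so e_2 = (-0.3846, 0.6065, 0.1035, 0.6213, -0.2959).
r_{13} = e_1·v_3 = 3.8341; r_{23} = e_2·v_3 = -0.1627.
u_3 = v_3 − 3.8341·e_1 + 0.1627·e_2 = (-1.2626, 0.7987, -1.0832, 0.5011, 3.9519).
‖u_3‖ = 4.3902, so e_3 = (-0.2876, 0.1819, -0.2467, 0.1141, 0.9002).
r_{14} = e_1·v_4 = -2.0083; r_{24} = e_2·v_4 = 1.1982; r_{34} = e_3·v_4 = 3.6206.
u_4 = v_4 + 2.0083·e_1 − 1.1982·e_2 − 3.6206·e_3 = (2.0354, 2.2480, 2.8692, -0.8910, 1.0954).
‖u_4‖ = 4.4071, so e_4 = (0.4619, 0.5101, 0.6510, -0.2022, 0.2485).
Qᵀb = (2.0083, 2.4999, 1.5277, 2.1572).
Back-substitute: x_4 = 2.1572/4.4071 = 0.4895.
x_3 = (1.5277 − 3.6206·0.4895)/4.3902 = -0.0557.
x_2 = (2.4999 + 0.1627·(-0.0557) − 1.1982·0.4895)/6.7602 = 0.2817.
x_1 = (2.0083 − 0.5477·0.2817 − 3.8341·(-0.0557) + 2.0083·0.4895)/5.4772 = 0.5570.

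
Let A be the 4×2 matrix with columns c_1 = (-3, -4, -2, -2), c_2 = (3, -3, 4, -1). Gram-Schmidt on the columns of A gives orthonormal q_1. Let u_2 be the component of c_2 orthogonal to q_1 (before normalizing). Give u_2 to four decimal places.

c_1 = (-3, -4, -2, -2); ‖c_1‖ = 5.7446, so q_1 = (-0.5222, -0.6963, -0.3482, -0.3482).
q_1·c_2 = (-0.5222)·3 + (-0.6963)·(-3) + (-0.3482)·4 + (-0.3482)·(-1) = -0.5222.
u_2 = c_2 + 0.5222·q_1 = (2.7273, -3.3636, 3.8182, -1.1818).

u_2 = (2.7273, -3.3636, 3.8182, -1.1818)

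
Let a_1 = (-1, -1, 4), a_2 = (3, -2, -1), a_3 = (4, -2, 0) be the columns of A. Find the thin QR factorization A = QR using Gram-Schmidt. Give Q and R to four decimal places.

a_1 = (-1, -1, 4); ‖a_1‖ = 4.2426, so e_1 = (-0.2357, -0.2357, 0.9428).
e_1·a_2 = (-0.2357)·3 + (-0.2357)·(-2) + 0.9428·(-1) = -1.1785.
u_2 = a_2 + 1.1785·e_1 = (2.7222, -2.2778, 0.1111).
‖u_2‖ = 3.5512, so e_2 = (0.7666, -0.6414, 0.0313).
e_1·a_3 = (-0.2357)·4 + (-0.2357)·(-2) + 0.9428·0 = -0.4714; e_2·a_3 = 0.7666·4 + (-0.6414)·(-2) + 0.0313·0 = 4.3491.
u_3 = a_3 + 0.4714·e_1 − 4.3491·e_2 = (0.5551, 0.6784, 0.3084).
‖u_3‖ = 0.9292, so e_3 = (0.5974, 0.7301, 0.3319).

Q = [[-0.2357, 0.7666, 0.5974], [-0.2357, -0.6414, 0.7301], [0.9428, 0.0313, 0.3319]], R = [[4.2426, -1.1785, -0.4714], [0.0000, 3.5512, 4.3491], [0.0000, 0.0000, 0.9292]]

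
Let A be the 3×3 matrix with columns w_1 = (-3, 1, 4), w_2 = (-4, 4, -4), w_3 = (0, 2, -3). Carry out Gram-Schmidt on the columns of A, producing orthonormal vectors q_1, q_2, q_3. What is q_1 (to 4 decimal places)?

q_1 = (-0.5883, 0.1961, 0.7845)

q_1 = w_1/‖w_1‖ = (-3, 1, 4)/5.0990 = (-0.5883, 0.1961, 0.7845).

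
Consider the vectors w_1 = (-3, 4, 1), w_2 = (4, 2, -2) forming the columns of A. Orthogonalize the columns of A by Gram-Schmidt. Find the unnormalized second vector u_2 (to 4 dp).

w_1 = (-3, 4, 1); ‖w_1‖ = 5.0990, so e_1 = (-0.5883, 0.7845, 0.1961).
e_1·w_2 = (-0.5883)·4 + 0.7845·2 + 0.1961·(-2) = -1.1767.
u_2 = w_2 + 1.1767·e_1 = (3.3077, 2.9231, -1.7692).

u_2 = (3.3077, 2.9231, -1.7692)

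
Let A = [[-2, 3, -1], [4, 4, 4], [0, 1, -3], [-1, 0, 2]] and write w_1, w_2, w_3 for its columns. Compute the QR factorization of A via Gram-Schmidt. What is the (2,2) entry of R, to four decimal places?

r_{22} = 4.6085

w_1 = (-2, 4, 0, -1); ‖w_1‖ = 4.5826, so e_1 = (-0.4364, 0.8729, 0.0000, -0.2182).
e_1·w_2 = (-0.4364)·3 + 0.8729·4 + 0.0000·1 + (-0.2182)·0 = 2.1822.
u_2 = w_2 − 2.1822·e_1 = (3.9524, 2.0952, 1.0000, 0.4762).
r_{22} = ‖u_2‖ = 4.6085.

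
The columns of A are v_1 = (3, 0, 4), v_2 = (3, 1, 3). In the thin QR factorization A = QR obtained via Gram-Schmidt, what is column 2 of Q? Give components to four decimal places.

q_2 = (0.4116, 0.8575, -0.3087)

v_1 = (3, 0, 4); ‖v_1‖ = 5.0000, so q_1 = (0.6000, 0.0000, 0.8000).
q_1·v_2 = 0.6000·3 + 0.0000·1 + 0.8000·3 = 4.2000.
u_2 = v_2 − 4.2000·q_1 = (0.4800, 1.0000, -0.3600).
‖u_2‖ = 1.1662, so q_2 = (0.4116, 0.8575, -0.3087).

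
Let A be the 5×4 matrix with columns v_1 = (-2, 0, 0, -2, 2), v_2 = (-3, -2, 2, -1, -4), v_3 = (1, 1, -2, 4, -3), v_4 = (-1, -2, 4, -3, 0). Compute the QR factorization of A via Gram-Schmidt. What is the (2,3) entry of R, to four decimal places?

r_{23} = -0.1715

v_1 = (-2, 0, 0, -2, 2); ‖v_1‖ = 3.4641, so q_1 = (-0.5774, 0.0000, 0.0000, -0.5774, 0.5774).
q_1·v_2 = (-0.5774)·(-3) + 0.0000·(-2) + 0.0000·2 + (-0.5774)·(-1) + 0.5774·(-4) = 0.0000.
u_2 = v_2 + 0.0000·q_1 = (-3.0000, -2.0000, 2.0000, -1.0000, -4.0000).
‖u_2‖ = 5.8310, so q_2 = (-0.5145, -0.3430, 0.3430, -0.1715, -0.6860).
r_{23} = q_2·v_3 = -0.1715.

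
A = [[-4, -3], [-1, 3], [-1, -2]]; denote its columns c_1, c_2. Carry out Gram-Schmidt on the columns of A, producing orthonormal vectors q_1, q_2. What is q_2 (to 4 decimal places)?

q_1 = c_1/‖c_1‖ = (-4, -1, -1)/4.2426 = (-0.9428, -0.2357, -0.2357).
r_{12} = q_1·c_2 = 2.5927.
u_2 = c_2 − 2.5927·q_1 = (-0.5556, 3.6111, -1.3889).
‖u_2‖ = 3.9087, so q_2 = (-0.1421, 0.9239, -0.3553).

q_2 = (-0.1421, 0.9239, -0.3553)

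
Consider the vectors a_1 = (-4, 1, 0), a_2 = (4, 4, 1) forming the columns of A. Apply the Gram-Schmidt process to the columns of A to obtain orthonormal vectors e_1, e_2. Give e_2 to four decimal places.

e_1 = a_1/‖a_1‖ = (-4, 1, 0)/4.1231 = (-0.9701, 0.2425, 0.0000).
r_{12} = e_1·a_2 = -2.9104.
u_2 = a_2 + 2.9104·e_1 = (1.1765, 4.7059, 1.0000).
‖u_2‖ = 4.9527, so e_2 = (0.2375, 0.9502, 0.2019).

e_2 = (0.2375, 0.9502, 0.2019)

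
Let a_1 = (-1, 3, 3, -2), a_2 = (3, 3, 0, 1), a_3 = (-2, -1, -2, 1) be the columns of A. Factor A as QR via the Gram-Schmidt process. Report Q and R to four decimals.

Q = [[-0.2085, 0.7419, -0.6212], [0.6255, 0.5793, 0.5090], [0.6255, -0.1219, -0.4916], [-0.4170, 0.3150, 0.3366]], R = [[4.7958, 0.8341, -1.8766], [0.0000, 4.2784, -1.5040], [0.0000, 0.0000, 2.0533]]

a_1 = (-1, 3, 3, -2); ‖a_1‖ = 4.7958, so q_1 = (-0.2085, 0.6255, 0.6255, -0.4170).
q_1·a_2 = (-0.2085)·3 + 0.6255·3 + 0.6255·0 + (-0.4170)·1 = 0.8341.
u_2 = a_2 − 0.8341·q_1 = (3.1739, 2.4783, -0.5217, 1.3478).
‖u_2‖ = 4.2784, so q_2 = (0.7419, 0.5793, -0.1219, 0.3150).
q_1·a_3 = (-0.2085)·(-2) + 0.6255·(-1) + 0.6255·(-2) + (-0.4170)·1 = -1.8766; q_2·a_3 = 0.7419·(-2) + 0.5793·(-1) + (-0.1219)·(-2) + 0.3150·1 = -1.5040.
u_3 = a_3 + 1.8766·q_1 + 1.5040·q_2 = (-1.2755, 1.0451, -1.0095, 0.6912).
‖u_3‖ = 2.0533, so q_3 = (-0.6212, 0.5090, -0.4916, 0.3366).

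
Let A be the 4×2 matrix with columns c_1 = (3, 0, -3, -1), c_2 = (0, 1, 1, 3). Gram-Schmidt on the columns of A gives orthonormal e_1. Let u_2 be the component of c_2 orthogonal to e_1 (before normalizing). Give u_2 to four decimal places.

u_2 = (0.9474, 1.0000, 0.0526, 2.6842)

e_1 = c_1/‖c_1‖ = (3, 0, -3, -1)/4.3589 = (0.6882, 0.0000, -0.6882, -0.2294).
r_{12} = e_1·c_2 = -1.3765.
u_2 = c_2 + 1.3765·e_1 = (0.9474, 1.0000, 0.0526, 2.6842).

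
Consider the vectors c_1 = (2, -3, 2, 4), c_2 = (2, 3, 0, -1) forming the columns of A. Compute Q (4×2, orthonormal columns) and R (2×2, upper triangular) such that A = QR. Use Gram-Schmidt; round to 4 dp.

Q = [[0.3482, 0.7491], [-0.5222, 0.6421], [0.3482, 0.1605], [0.6963, 0.0268]], R = [[5.7446, -1.5667], [0.0000, 3.3979]]

c_1 = (2, -3, 2, 4); ‖c_1‖ = 5.7446, so e_1 = (0.3482, -0.5222, 0.3482, 0.6963).
e_1·c_2 = 0.3482·2 + (-0.5222)·3 + 0.3482·0 + 0.6963·(-1) = -1.5667.
u_2 = c_2 + 1.5667·e_1 = (2.5455, 2.1818, 0.5455, 0.0909).
‖u_2‖ = 3.3979, so e_2 = (0.7491, 0.6421, 0.1605, 0.0268).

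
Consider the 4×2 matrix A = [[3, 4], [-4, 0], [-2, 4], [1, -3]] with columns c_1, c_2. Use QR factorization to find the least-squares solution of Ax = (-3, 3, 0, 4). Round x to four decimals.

x = (-0.5476, -0.5720)

e_1 = c_1/‖c_1‖ = (3, -4, -2, 1)/5.4772 = (0.5477, -0.7303, -0.3651, 0.1826).
r_{12} = e_1·c_2 = 0.1826.
u_2 = c_2 − 0.1826·e_1 = (3.9000, 0.1333, 4.0667, -3.0333).
‖u_2‖ = 6.4005, so e_2 = (0.6093, 0.0208, 0.6354, -0.4739).
Qᵀb = (-3.1038, -3.6612).
Back-substitute: x_2 = -3.6612/6.4005 = -0.5720.
x_1 = (-3.1038 − 0.1826·(-0.5720))/5.4772 = -0.5476.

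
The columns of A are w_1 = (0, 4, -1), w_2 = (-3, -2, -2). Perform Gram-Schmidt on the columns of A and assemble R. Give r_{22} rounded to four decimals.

r_{22} = 3.8578

w_1 = (0, 4, -1); ‖w_1‖ = 4.1231, so q_1 = (0.0000, 0.9701, -0.2425).
q_1·w_2 = 0.0000·(-3) + 0.9701·(-2) + (-0.2425)·(-2) = -1.4552.
u_2 = w_2 + 1.4552·q_1 = (-3.0000, -0.5882, -2.3529).
r_{22} = ‖u_2‖ = 3.8578.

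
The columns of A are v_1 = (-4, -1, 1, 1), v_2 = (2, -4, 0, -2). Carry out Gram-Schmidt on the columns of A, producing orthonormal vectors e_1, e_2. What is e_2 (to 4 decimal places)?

e_2 = (0.1567, -0.9179, 0.0672, -0.3582)

e_1 = v_1/‖v_1‖ = (-4, -1, 1, 1)/4.3589 = (-0.9177, -0.2294, 0.2294, 0.2294).
r_{12} = e_1·v_2 = -1.3765.
u_2 = v_2 + 1.3765·e_1 = (0.7368, -4.3158, 0.3158, -1.6842).
‖u_2‖ = 4.7016, so e_2 = (0.1567, -0.9179, 0.0672, -0.3582).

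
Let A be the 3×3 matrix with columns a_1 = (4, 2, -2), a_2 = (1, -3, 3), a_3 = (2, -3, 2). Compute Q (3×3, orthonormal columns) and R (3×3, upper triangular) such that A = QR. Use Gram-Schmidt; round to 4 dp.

a_1 = (4, 2, -2); ‖a_1‖ = 4.8990, so e_1 = (0.8165, 0.4082, -0.4082).
e_1·a_2 = 0.8165·1 + 0.4082·(-3) + (-0.4082)·3 = -1.6330.
u_2 = a_2 + 1.6330·e_1 = (2.3333, -2.3333, 2.3333).
‖u_2‖ = 4.0415, so e_2 = (0.5774, -0.5774, 0.5774).
e_1·a_3 = 0.8165·2 + 0.4082·(-3) + (-0.4082)·2 = -0.4082; e_2·a_3 = 0.5774·2 + (-0.5774)·(-3) + 0.5774·2 = 4.0415.
u_3 = a_3 + 0.4082·e_1 − 4.0415·e_2 = (0.0000, -0.5000, -0.5000).
‖u_3‖ = 0.7071, so e_3 = (0.0000, -0.7071, -0.7071).

Q = [[0.8165, 0.5774, 0.0000], [0.4082, -0.5774, -0.7071], [-0.4082, 0.5774, -0.7071]], R = [[4.8990, -1.6330, -0.4082], [0.0000, 4.0415, 4.0415], [0.0000, 0.0000, 0.7071]]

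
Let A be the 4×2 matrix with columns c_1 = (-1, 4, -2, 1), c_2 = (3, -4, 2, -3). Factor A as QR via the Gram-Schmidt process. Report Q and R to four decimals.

Q = [[-0.2132, 0.6742], [0.8528, 0.2697], [-0.4264, -0.1348], [0.2132, -0.6742]], R = [[4.6904, -5.5432], [0.0000, 2.6968]]

c_1 = (-1, 4, -2, 1); ‖c_1‖ = 4.6904, so q_1 = (-0.2132, 0.8528, -0.4264, 0.2132).
q_1·c_2 = (-0.2132)·3 + 0.8528·(-4) + (-0.4264)·2 + 0.2132·(-3) = -5.5432.
u_2 = c_2 + 5.5432·q_1 = (1.8182, 0.7273, -0.3636, -1.8182).
‖u_2‖ = 2.6968, so q_2 = (0.6742, 0.2697, -0.1348, -0.6742).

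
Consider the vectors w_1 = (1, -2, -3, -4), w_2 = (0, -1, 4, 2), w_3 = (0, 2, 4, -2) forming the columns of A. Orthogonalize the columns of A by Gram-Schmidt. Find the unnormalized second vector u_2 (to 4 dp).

q_1 = w_1/‖w_1‖ = (1, -2, -3, -4)/5.4772 = (0.1826, -0.3651, -0.5477, -0.7303).
r_{12} = q_1·w_2 = -3.2863.
u_2 = w_2 + 3.2863·q_1 = (0.6000, -2.2000, 2.2000, -0.4000).

u_2 = (0.6000, -2.2000, 2.2000, -0.4000)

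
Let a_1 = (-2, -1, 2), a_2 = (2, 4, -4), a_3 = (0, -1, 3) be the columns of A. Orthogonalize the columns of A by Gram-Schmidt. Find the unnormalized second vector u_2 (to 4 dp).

e_1 = a_1/‖a_1‖ = (-2, -1, 2)/3.0000 = (-0.6667, -0.3333, 0.6667).
r_{12} = e_1·a_2 = -5.3333.
u_2 = a_2 + 5.3333·e_1 = (-1.5556, 2.2222, -0.4444).

u_2 = (-1.5556, 2.2222, -0.4444)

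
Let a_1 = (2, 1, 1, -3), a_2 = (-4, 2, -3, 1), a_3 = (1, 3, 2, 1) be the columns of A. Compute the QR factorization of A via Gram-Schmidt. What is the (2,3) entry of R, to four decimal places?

q_1 = a_1/‖a_1‖ = (2, 1, 1, -3)/3.8730 = (0.5164, 0.2582, 0.2582, -0.7746).
r_{12} = q_1·a_2 = -3.0984.
u_2 = a_2 + 3.0984·q_1 = (-2.4000, 2.8000, -2.2000, -1.4000).
‖u_2‖ = 4.5166, so q_2 = (-0.5314, 0.6199, -0.4871, -0.3100).
r_{23} = q_2·a_3 = 0.0443.

r_{23} = 0.0443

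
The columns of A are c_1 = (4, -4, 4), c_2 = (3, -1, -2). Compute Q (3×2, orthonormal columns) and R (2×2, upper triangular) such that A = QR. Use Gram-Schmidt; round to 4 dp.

Q = [[0.5774, 0.6556], [-0.5774, -0.0937], [0.5774, -0.7493]], R = [[6.9282, 1.1547], [0.0000, 3.5590]]

e_1 = c_1/‖c_1‖ = (4, -4, 4)/6.9282 = (0.5774, -0.5774, 0.5774).
r_{12} = e_1·c_2 = 1.1547.
u_2 = c_2 − 1.1547·e_1 = (2.3333, -0.3333, -2.6667).
‖u_2‖ = 3.5590, so e_2 = (0.6556, -0.0937, -0.7493).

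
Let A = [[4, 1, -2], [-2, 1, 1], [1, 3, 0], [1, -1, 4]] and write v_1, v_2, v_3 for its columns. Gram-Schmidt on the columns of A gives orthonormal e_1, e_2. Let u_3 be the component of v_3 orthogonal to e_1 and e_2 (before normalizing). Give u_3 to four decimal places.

v_1 = (4, -2, 1, 1); ‖v_1‖ = 4.6904, so e_1 = (0.8528, -0.4264, 0.2132, 0.2132).
e_1·v_2 = 0.8528·1 + (-0.4264)·1 + 0.2132·3 + 0.2132·(-1) = 0.8528.
u_2 = v_2 − 0.8528·e_1 = (0.2727, 1.3636, 2.8182, -1.1818).
‖u_2‖ = 3.3575, so e_2 = (0.0812, 0.4061, 0.8394, -0.3520).
e_1·v_3 = 0.8528·(-2) + (-0.4264)·1 + 0.2132·0 + 0.2132·4 = -1.2792; e_2·v_3 = 0.0812·(-2) + 0.4061·1 + 0.8394·0 + (-0.3520)·4 = -1.1643.
u_3 = v_3 + 1.2792·e_1 + 1.1643·e_2 = (-0.8145, 0.9274, 1.2500, 3.8629).

u_3 = (-0.8145, 0.9274, 1.2500, 3.8629)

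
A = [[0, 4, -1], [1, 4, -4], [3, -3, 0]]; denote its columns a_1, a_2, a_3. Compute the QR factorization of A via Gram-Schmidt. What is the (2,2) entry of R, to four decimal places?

r_{22} = 6.2048

a_1 = (0, 1, 3); ‖a_1‖ = 3.1623, so q_1 = (0.0000, 0.3162, 0.9487).
q_1·a_2 = 0.0000·4 + 0.3162·4 + 0.9487·(-3) = -1.5811.
u_2 = a_2 + 1.5811·q_1 = (4.0000, 4.5000, -1.5000).
r_{22} = ‖u_2‖ = 6.2048.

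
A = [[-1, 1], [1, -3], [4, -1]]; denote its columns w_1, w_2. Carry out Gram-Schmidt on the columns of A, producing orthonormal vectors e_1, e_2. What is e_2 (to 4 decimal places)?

e_1 = w_1/‖w_1‖ = (-1, 1, 4)/4.2426 = (-0.2357, 0.2357, 0.9428).
r_{12} = e_1·w_2 = -1.8856.
u_2 = w_2 + 1.8856·e_1 = (0.5556, -2.5556, 0.7778).
‖u_2‖ = 2.7285, so e_2 = (0.2036, -0.9366, 0.2851).

e_2 = (0.2036, -0.9366, 0.2851)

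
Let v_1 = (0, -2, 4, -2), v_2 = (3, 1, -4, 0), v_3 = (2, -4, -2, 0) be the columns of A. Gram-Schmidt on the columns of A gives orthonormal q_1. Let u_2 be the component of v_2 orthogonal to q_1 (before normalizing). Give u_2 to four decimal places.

u_2 = (3.0000, -0.5000, -1.0000, -1.5000)

v_1 = (0, -2, 4, -2); ‖v_1‖ = 4.8990, so q_1 = (0.0000, -0.4082, 0.8165, -0.4082).
q_1·v_2 = 0.0000·3 + (-0.4082)·1 + 0.8165·(-4) + (-0.4082)·0 = -3.6742.
u_2 = v_2 + 3.6742·q_1 = (3.0000, -0.5000, -1.0000, -1.5000).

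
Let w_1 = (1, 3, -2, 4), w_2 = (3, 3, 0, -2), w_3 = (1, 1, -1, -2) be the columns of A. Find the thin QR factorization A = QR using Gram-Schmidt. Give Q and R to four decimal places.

Q = [[0.1826, 0.6187, -0.2176], [0.5477, 0.5612, -0.0311], [-0.3651, 0.0576, -0.9014], [0.7303, -0.5468, -0.3730]], R = [[5.4772, 0.7303, -0.3651], [0.0000, 4.6332, 2.2159], [0.0000, 0.0000, 1.3988]]

w_1 = (1, 3, -2, 4); ‖w_1‖ = 5.4772, so q_1 = (0.1826, 0.5477, -0.3651, 0.7303).
q_1·w_2 = 0.1826·3 + 0.5477·3 + (-0.3651)·0 + 0.7303·(-2) = 0.7303.
u_2 = w_2 − 0.7303·q_1 = (2.8667, 2.6000, 0.2667, -2.5333).
‖u_2‖ = 4.6332, so q_2 = (0.6187, 0.5612, 0.0576, -0.5468).
q_1·w_3 = 0.1826·1 + 0.5477·1 + (-0.3651)·(-1) + 0.7303·(-2) = -0.3651; q_2·w_3 = 0.6187·1 + 0.5612·1 + 0.0576·(-1) + (-0.5468)·(-2) = 2.2159.
u_3 = w_3 + 0.3651·q_1 − 2.2159·q_2 = (-0.3043, -0.0435, -1.2609, -0.5217).
‖u_3‖ = 1.3988, so q_3 = (-0.2176, -0.0311, -0.9014, -0.3730).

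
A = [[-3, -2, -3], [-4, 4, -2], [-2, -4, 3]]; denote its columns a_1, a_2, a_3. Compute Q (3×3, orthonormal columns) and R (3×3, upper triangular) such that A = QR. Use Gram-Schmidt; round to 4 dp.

a_1 = (-3, -4, -2); ‖a_1‖ = 5.3852, so e_1 = (-0.5571, -0.7428, -0.3714).
e_1·a_2 = (-0.5571)·(-2) + (-0.7428)·4 + (-0.3714)·(-4) = -0.3714.
u_2 = a_2 + 0.3714·e_1 = (-2.2069, 3.7241, -4.1379).
‖u_2‖ = 5.9885, so e_2 = (-0.3685, 0.6219, -0.6910).
e_1·a_3 = (-0.5571)·(-3) + (-0.7428)·(-2) + (-0.3714)·3 = 2.0426; e_2·a_3 = (-0.3685)·(-3) + 0.6219·(-2) + (-0.6910)·3 = -2.2111.
u_3 = a_3 − 2.0426·e_1 + 2.2111·e_2 = (-2.6769, 0.8923, 2.2308).
‖u_3‖ = 3.5970, so e_3 = (-0.7442, 0.2481, 0.6202).

Q = [[-0.5571, -0.3685, -0.7442], [-0.7428, 0.6219, 0.2481], [-0.3714, -0.6910, 0.6202]], R = [[5.3852, -0.3714, 2.0426], [0.0000, 5.9885, -2.2111], [0.0000, 0.0000, 3.5970]]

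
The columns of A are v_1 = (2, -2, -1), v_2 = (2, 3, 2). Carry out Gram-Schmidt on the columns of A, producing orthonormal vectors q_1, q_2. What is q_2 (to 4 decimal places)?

q_1 = v_1/‖v_1‖ = (2, -2, -1)/3.0000 = (0.6667, -0.6667, -0.3333).
r_{12} = q_1·v_2 = -1.3333.
u_2 = v_2 + 1.3333·q_1 = (2.8889, 2.1111, 1.5556).
‖u_2‖ = 3.9016, so q_2 = (0.7404, 0.5411, 0.3987).

q_2 = (0.7404, 0.5411, 0.3987)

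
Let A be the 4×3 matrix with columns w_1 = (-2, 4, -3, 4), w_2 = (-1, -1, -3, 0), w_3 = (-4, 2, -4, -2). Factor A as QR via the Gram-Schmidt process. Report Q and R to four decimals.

q_1 = w_1/‖w_1‖ = (-2, 4, -3, 4)/6.7082 = (-0.2981, 0.5963, -0.4472, 0.5963).
r_{12} = q_1·w_2 = 1.0435.
u_2 = w_2 − 1.0435·q_1 = (-0.6889, -1.6222, -2.5333, -0.6222).
‖u_2‖ = 3.1482, so q_2 = (-0.2188, -0.5153, -0.8047, -0.1976).
r_{13} = q_1·w_3 = 2.9814; r_{23} = q_2·w_3 = 3.4588.
u_3 = w_3 − 2.9814·q_1 − 3.4588·q_2 = (-2.3543, 2.0045, 0.1166, -3.0942).
‖u_3‖ = 4.3758, so q_3 = (-0.5380, 0.4581, 0.0266, -0.7071).

Q = [[-0.2981, -0.2188, -0.5380], [0.5963, -0.5153, 0.4581], [-0.4472, -0.8047, 0.0266], [0.5963, -0.1976, -0.7071]], R = [[6.7082, 1.0435, 2.9814], [0.0000, 3.1482, 3.4588], [0.0000, 0.0000, 4.3758]]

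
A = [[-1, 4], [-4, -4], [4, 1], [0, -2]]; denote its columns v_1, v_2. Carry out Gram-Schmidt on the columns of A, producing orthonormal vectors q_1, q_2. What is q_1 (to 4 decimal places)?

q_1 = (-0.1741, -0.6963, 0.6963, 0.0000)

v_1 = (-1, -4, 4, 0); ‖v_1‖ = 5.7446, so q_1 = (-0.1741, -0.6963, 0.6963, 0.0000).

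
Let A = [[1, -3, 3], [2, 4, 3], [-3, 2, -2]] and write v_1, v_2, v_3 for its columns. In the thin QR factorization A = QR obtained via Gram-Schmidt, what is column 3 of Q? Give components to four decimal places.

e_3 = (0.7950, 0.3478, 0.4969)

v_1 = (1, 2, -3); ‖v_1‖ = 3.7417, so e_1 = (0.2673, 0.5345, -0.8018).
e_1·v_2 = 0.2673·(-3) + 0.5345·4 + (-0.8018)·2 = -0.2673.
u_2 = v_2 + 0.2673·e_1 = (-2.9286, 4.1429, 1.7857).
‖u_2‖ = 5.3785, so e_2 = (-0.5445, 0.7703, 0.3320).
e_1·v_3 = 0.2673·3 + 0.5345·3 + (-0.8018)·(-2) = 4.0089; e_2·v_3 = (-0.5445)·3 + 0.7703·3 + 0.3320·(-2) = 0.0133.
u_3 = v_3 − 4.0089·e_1 − 0.0133·e_2 = (1.9358, 0.8469, 1.2099).
‖u_3‖ = 2.4348, so e_3 = (0.7950, 0.3478, 0.4969).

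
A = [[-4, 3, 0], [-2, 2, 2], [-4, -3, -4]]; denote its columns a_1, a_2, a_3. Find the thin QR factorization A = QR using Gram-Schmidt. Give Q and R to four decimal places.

Q = [[-0.6667, 0.5504, -0.5026], [-0.3333, 0.3829, 0.8615], [-0.6667, -0.7419, 0.0718]], R = [[6.0000, -0.6667, 2.0000], [0.0000, 4.6428, 3.7334], [0.0000, 0.0000, 1.4359]]

q_1 = a_1/‖a_1‖ = (-4, -2, -4)/6.0000 = (-0.6667, -0.3333, -0.6667).
r_{12} = q_1·a_2 = -0.6667.
u_2 = a_2 + 0.6667·q_1 = (2.5556, 1.7778, -3.4444).
‖u_2‖ = 4.6428, so q_2 = (0.5504, 0.3829, -0.7419).
r_{13} = q_1·a_3 = 2.0000; r_{23} = q_2·a_3 = 3.7334.
u_3 = a_3 − 2.0000·q_1 − 3.7334·q_2 = (-0.7216, 1.2371, 0.1031).
‖u_3‖ = 1.4359, so q_3 = (-0.5026, 0.8615, 0.0718).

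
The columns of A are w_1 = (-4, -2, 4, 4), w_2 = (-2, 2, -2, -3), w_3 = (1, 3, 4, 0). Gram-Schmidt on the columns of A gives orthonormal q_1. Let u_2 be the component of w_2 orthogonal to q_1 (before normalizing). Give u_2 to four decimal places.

u_2 = (-3.2308, 1.3846, -0.7692, -1.7692)

w_1 = (-4, -2, 4, 4); ‖w_1‖ = 7.2111, so q_1 = (-0.5547, -0.2774, 0.5547, 0.5547).
q_1·w_2 = (-0.5547)·(-2) + (-0.2774)·2 + 0.5547·(-2) + 0.5547·(-3) = -2.2188.
u_2 = w_2 + 2.2188·q_1 = (-3.2308, 1.3846, -0.7692, -1.7692).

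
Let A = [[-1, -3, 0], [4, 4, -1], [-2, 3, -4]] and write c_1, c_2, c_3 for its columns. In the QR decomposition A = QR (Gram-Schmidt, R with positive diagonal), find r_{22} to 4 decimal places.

e_1 = c_1/‖c_1‖ = (-1, 4, -2)/4.5826 = (-0.2182, 0.8729, -0.4364).
r_{12} = e_1·c_2 = 2.8368.
u_2 = c_2 − 2.8368·e_1 = (-2.3810, 1.5238, 4.2381).
r_{22} = ‖u_2‖ = 5.0943.

r_{22} = 5.0943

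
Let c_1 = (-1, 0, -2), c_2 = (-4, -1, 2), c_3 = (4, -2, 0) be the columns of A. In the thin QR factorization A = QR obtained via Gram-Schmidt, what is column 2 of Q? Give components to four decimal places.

c_1 = (-1, 0, -2); ‖c_1‖ = 2.2361, so q_1 = (-0.4472, 0.0000, -0.8944).
q_1·c_2 = (-0.4472)·(-4) + 0.0000·(-1) + (-0.8944)·2 = 0.0000.
u_2 = c_2 + 0.0000·q_1 = (-4.0000, -1.0000, 2.0000).
‖u_2‖ = 4.5826, so q_2 = (-0.8729, -0.2182, 0.4364).

q_2 = (-0.8729, -0.2182, 0.4364)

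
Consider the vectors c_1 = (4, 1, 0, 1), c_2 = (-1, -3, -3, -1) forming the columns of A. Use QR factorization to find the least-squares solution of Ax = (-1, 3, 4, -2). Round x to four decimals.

q_1 = c_1/‖c_1‖ = (4, 1, 0, 1)/4.2426 = (0.9428, 0.2357, 0.0000, 0.2357).
r_{12} = q_1·c_2 = -1.8856.
u_2 = c_2 + 1.8856·q_1 = (0.7778, -2.5556, -3.0000, -0.5556).
‖u_2‖ = 4.0552, so q_2 = (0.1918, -0.6302, -0.7398, -0.1370).
Qᵀb = (-0.7071, -4.7676).
Back-substitute: x_2 = -4.7676/4.0552 = -1.1757.
x_1 = (-0.7071 + 1.8856·(-1.1757))/4.2426 = -0.6892.

x = (-0.6892, -1.1757)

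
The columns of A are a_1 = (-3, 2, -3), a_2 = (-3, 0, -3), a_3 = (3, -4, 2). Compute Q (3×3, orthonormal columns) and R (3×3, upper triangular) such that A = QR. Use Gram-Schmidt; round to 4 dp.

e_1 = a_1/‖a_1‖ = (-3, 2, -3)/4.6904 = (-0.6396, 0.4264, -0.6396).
r_{12} = e_1·a_2 = 3.8376.
u_2 = a_2 − 3.8376·e_1 = (-0.5455, -1.6364, -0.5455).
‖u_2‖ = 1.8091, so e_2 = (-0.3015, -0.9045, -0.3015).
r_{13} = e_1·a_3 = -4.9036; r_{23} = e_2·a_3 = 2.1106.
u_3 = a_3 + 4.9036·e_1 − 2.1106·e_2 = (0.5000, 0.0000, -0.5000).
‖u_3‖ = 0.7071, so e_3 = (0.7071, 0.0000, -0.7071).

Q = [[-0.6396, -0.3015, 0.7071], [0.4264, -0.9045, 0.0000], [-0.6396, -0.3015, -0.7071]], R = [[4.6904, 3.8376, -4.9036], [0.0000, 1.8091, 2.1106], [0.0000, 0.0000, 0.7071]]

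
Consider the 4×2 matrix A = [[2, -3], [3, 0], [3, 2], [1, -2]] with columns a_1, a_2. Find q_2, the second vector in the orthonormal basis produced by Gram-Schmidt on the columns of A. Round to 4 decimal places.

q_2 = (-0.6890, 0.0636, 0.5512, -0.4664)

a_1 = (2, 3, 3, 1); ‖a_1‖ = 4.7958, so q_1 = (0.4170, 0.6255, 0.6255, 0.2085).
q_1·a_2 = 0.4170·(-3) + 0.6255·0 + 0.6255·2 + 0.2085·(-2) = -0.4170.
u_2 = a_2 + 0.4170·q_1 = (-2.8261, 0.2609, 2.2609, -1.9130).
‖u_2‖ = 4.1020, so q_2 = (-0.6890, 0.0636, 0.5512, -0.4664).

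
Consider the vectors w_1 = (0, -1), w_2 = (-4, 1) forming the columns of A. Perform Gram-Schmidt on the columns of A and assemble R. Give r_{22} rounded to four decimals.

w_1 = (0, -1); ‖w_1‖ = 1.0000, so q_1 = (0.0000, -1.0000).
q_1·w_2 = 0.0000·(-4) + (-1.0000)·1 = -1.0000.
u_2 = w_2 + 1.0000·q_1 = (-4.0000, 0.0000).
r_{22} = ‖u_2‖ = 4.0000.

r_{22} = 4.0000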